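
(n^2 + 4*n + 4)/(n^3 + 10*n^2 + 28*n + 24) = 1/(n + 6)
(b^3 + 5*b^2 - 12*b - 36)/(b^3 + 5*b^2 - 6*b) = (b^2 - b - 6)/(b*(b - 1))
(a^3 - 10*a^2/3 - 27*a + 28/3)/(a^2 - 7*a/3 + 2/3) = (a^2 - 3*a - 28)/(a - 2)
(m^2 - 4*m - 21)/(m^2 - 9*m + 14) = (m + 3)/(m - 2)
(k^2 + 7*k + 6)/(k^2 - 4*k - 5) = (k + 6)/(k - 5)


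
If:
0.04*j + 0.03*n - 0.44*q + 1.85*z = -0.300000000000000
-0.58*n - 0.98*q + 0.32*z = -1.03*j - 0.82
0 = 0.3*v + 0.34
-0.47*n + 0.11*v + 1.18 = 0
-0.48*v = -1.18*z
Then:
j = -0.48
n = 2.25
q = -1.15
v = -1.13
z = -0.46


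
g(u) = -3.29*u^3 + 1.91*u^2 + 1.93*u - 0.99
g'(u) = -9.87*u^2 + 3.82*u + 1.93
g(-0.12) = -1.19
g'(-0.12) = 1.33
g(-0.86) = 0.86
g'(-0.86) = -8.66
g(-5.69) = 655.95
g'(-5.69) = -339.36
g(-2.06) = 31.90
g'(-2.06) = -47.82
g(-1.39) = 8.85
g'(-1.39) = -22.45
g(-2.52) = 58.93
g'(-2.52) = -70.37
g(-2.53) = 59.63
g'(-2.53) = -70.91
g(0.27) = -0.39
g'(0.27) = 2.24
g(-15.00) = 11503.56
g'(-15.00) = -2276.12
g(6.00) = -631.29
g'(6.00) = -330.47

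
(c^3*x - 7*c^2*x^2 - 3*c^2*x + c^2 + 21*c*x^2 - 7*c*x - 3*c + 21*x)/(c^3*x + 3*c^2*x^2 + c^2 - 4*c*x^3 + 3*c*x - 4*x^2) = (-c^2 + 7*c*x + 3*c - 21*x)/(-c^2 - 3*c*x + 4*x^2)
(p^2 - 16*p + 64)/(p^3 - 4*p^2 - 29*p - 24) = (p - 8)/(p^2 + 4*p + 3)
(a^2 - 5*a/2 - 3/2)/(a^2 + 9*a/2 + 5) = (2*a^2 - 5*a - 3)/(2*a^2 + 9*a + 10)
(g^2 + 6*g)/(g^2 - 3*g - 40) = g*(g + 6)/(g^2 - 3*g - 40)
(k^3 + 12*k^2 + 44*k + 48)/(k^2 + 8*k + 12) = k + 4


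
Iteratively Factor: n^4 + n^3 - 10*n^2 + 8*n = (n - 2)*(n^3 + 3*n^2 - 4*n) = (n - 2)*(n - 1)*(n^2 + 4*n) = n*(n - 2)*(n - 1)*(n + 4)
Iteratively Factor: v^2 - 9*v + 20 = (v - 5)*(v - 4)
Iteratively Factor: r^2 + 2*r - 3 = (r + 3)*(r - 1)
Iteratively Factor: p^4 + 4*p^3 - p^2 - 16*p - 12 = (p - 2)*(p^3 + 6*p^2 + 11*p + 6) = (p - 2)*(p + 2)*(p^2 + 4*p + 3) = (p - 2)*(p + 1)*(p + 2)*(p + 3)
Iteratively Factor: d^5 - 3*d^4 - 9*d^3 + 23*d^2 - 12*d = (d - 4)*(d^4 + d^3 - 5*d^2 + 3*d) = (d - 4)*(d - 1)*(d^3 + 2*d^2 - 3*d) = (d - 4)*(d - 1)*(d + 3)*(d^2 - d) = (d - 4)*(d - 1)^2*(d + 3)*(d)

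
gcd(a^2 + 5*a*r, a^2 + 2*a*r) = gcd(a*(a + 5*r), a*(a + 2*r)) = a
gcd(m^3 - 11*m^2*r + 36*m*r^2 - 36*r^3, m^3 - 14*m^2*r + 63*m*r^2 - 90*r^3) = m^2 - 9*m*r + 18*r^2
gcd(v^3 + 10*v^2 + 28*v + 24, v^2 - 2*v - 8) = v + 2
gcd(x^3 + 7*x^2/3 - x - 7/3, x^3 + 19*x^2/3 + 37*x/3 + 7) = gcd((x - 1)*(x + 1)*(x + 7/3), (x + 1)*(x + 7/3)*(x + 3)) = x^2 + 10*x/3 + 7/3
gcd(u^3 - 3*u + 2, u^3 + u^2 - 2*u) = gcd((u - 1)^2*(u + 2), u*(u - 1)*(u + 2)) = u^2 + u - 2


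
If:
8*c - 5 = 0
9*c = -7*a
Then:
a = -45/56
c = 5/8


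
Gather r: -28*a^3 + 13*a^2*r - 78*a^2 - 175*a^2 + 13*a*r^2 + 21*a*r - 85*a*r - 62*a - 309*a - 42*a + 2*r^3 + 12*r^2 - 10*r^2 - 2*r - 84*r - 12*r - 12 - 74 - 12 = -28*a^3 - 253*a^2 - 413*a + 2*r^3 + r^2*(13*a + 2) + r*(13*a^2 - 64*a - 98) - 98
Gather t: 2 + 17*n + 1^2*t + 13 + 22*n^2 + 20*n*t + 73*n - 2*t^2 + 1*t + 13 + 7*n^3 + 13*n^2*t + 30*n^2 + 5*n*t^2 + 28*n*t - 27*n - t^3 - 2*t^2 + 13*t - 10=7*n^3 + 52*n^2 + 63*n - t^3 + t^2*(5*n - 4) + t*(13*n^2 + 48*n + 15) + 18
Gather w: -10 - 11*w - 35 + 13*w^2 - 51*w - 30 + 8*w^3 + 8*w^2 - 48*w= 8*w^3 + 21*w^2 - 110*w - 75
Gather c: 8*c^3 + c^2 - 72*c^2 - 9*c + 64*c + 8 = 8*c^3 - 71*c^2 + 55*c + 8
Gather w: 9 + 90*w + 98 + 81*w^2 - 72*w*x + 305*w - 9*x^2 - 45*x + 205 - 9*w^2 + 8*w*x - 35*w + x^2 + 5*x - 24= 72*w^2 + w*(360 - 64*x) - 8*x^2 - 40*x + 288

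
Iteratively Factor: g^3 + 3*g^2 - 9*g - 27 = (g + 3)*(g^2 - 9) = (g - 3)*(g + 3)*(g + 3)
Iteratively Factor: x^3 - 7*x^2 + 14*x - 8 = (x - 1)*(x^2 - 6*x + 8) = (x - 2)*(x - 1)*(x - 4)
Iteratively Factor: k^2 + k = (k + 1)*(k)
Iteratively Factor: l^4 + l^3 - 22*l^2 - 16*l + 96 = (l + 4)*(l^3 - 3*l^2 - 10*l + 24) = (l - 2)*(l + 4)*(l^2 - l - 12) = (l - 4)*(l - 2)*(l + 4)*(l + 3)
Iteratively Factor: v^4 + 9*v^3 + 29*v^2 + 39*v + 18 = (v + 3)*(v^3 + 6*v^2 + 11*v + 6) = (v + 3)^2*(v^2 + 3*v + 2) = (v + 1)*(v + 3)^2*(v + 2)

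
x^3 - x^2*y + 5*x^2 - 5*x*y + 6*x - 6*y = (x + 2)*(x + 3)*(x - y)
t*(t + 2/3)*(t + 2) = t^3 + 8*t^2/3 + 4*t/3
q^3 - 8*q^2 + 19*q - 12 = (q - 4)*(q - 3)*(q - 1)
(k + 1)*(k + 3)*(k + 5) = k^3 + 9*k^2 + 23*k + 15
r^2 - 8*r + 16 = (r - 4)^2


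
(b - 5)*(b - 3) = b^2 - 8*b + 15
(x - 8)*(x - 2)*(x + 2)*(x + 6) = x^4 - 2*x^3 - 52*x^2 + 8*x + 192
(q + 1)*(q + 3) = q^2 + 4*q + 3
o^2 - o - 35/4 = (o - 7/2)*(o + 5/2)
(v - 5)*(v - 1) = v^2 - 6*v + 5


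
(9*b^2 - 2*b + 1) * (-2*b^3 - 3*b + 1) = -18*b^5 + 4*b^4 - 29*b^3 + 15*b^2 - 5*b + 1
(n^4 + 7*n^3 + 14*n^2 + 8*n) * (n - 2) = n^5 + 5*n^4 - 20*n^2 - 16*n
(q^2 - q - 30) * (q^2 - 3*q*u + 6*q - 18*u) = q^4 - 3*q^3*u + 5*q^3 - 15*q^2*u - 36*q^2 + 108*q*u - 180*q + 540*u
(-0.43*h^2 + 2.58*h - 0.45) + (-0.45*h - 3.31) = -0.43*h^2 + 2.13*h - 3.76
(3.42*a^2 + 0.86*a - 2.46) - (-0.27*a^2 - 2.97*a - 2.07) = 3.69*a^2 + 3.83*a - 0.39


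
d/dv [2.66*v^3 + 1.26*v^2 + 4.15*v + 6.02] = 7.98*v^2 + 2.52*v + 4.15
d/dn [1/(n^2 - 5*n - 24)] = (5 - 2*n)/(-n^2 + 5*n + 24)^2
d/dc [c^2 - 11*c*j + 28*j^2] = 2*c - 11*j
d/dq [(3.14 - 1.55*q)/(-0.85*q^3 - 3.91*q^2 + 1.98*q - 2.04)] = (-2.635*q^3 + 1.9465*q^2 + 24.5548*q - 3.0552)/(0.7225*q^6 + 6.647*q^5 + 11.9221*q^4 - 12.0156*q^3 + 19.8732*q^2 - 8.0784*q + 4.1616)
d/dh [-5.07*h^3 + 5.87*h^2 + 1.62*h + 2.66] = -15.21*h^2 + 11.74*h + 1.62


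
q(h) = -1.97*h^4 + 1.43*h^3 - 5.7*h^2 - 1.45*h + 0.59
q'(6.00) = -1617.49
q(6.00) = -2457.55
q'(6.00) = -1617.49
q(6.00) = -2457.55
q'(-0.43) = 4.87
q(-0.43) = -0.02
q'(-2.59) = 193.76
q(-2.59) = -147.38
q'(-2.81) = 239.30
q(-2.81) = -194.90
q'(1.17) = -21.54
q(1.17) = -10.31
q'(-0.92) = 18.81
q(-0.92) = -5.43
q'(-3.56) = 449.03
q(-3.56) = -447.43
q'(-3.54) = 442.24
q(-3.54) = -438.52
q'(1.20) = -22.57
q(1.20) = -10.97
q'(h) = -7.88*h^3 + 4.29*h^2 - 11.4*h - 1.45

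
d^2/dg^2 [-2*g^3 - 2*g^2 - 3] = -12*g - 4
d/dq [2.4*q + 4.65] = 2.40000000000000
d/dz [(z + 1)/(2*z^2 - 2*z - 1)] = (-2*z^2 - 4*z + 1)/(4*z^4 - 8*z^3 + 4*z + 1)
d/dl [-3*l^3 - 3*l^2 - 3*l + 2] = -9*l^2 - 6*l - 3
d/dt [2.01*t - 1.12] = 2.01000000000000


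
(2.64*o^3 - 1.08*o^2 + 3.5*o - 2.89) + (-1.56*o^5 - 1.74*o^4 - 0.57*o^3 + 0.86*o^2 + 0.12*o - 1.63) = -1.56*o^5 - 1.74*o^4 + 2.07*o^3 - 0.22*o^2 + 3.62*o - 4.52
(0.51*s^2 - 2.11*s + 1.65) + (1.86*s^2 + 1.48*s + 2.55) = 2.37*s^2 - 0.63*s + 4.2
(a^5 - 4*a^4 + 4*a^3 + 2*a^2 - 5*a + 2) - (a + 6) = a^5 - 4*a^4 + 4*a^3 + 2*a^2 - 6*a - 4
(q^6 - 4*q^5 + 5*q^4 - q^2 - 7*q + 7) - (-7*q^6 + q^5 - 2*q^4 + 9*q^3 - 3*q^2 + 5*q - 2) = 8*q^6 - 5*q^5 + 7*q^4 - 9*q^3 + 2*q^2 - 12*q + 9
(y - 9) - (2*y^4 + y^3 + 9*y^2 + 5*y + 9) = -2*y^4 - y^3 - 9*y^2 - 4*y - 18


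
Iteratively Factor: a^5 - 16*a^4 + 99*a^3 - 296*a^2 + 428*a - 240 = (a - 2)*(a^4 - 14*a^3 + 71*a^2 - 154*a + 120) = (a - 5)*(a - 2)*(a^3 - 9*a^2 + 26*a - 24) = (a - 5)*(a - 4)*(a - 2)*(a^2 - 5*a + 6) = (a - 5)*(a - 4)*(a - 3)*(a - 2)*(a - 2)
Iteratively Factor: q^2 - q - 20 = (q + 4)*(q - 5)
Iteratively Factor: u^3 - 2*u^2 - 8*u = (u + 2)*(u^2 - 4*u) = (u - 4)*(u + 2)*(u)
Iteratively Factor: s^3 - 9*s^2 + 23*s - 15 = (s - 5)*(s^2 - 4*s + 3) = (s - 5)*(s - 1)*(s - 3)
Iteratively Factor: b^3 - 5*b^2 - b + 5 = (b - 5)*(b^2 - 1) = (b - 5)*(b - 1)*(b + 1)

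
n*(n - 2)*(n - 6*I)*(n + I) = n^4 - 2*n^3 - 5*I*n^3 + 6*n^2 + 10*I*n^2 - 12*n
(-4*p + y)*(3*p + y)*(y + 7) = -12*p^2*y - 84*p^2 - p*y^2 - 7*p*y + y^3 + 7*y^2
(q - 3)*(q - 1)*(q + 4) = q^3 - 13*q + 12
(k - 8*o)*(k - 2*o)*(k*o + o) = k^3*o - 10*k^2*o^2 + k^2*o + 16*k*o^3 - 10*k*o^2 + 16*o^3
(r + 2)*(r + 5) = r^2 + 7*r + 10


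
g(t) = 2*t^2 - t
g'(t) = 4*t - 1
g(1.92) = 5.45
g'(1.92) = 6.68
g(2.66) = 11.49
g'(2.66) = 9.64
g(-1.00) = 3.00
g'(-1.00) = -5.00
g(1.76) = 4.44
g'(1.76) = 6.04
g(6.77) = 84.90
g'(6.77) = 26.08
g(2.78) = 12.68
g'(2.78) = 10.12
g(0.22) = -0.12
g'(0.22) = -0.12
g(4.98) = 44.62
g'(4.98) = 18.92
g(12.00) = 276.00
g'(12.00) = 47.00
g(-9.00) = 171.00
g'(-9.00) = -37.00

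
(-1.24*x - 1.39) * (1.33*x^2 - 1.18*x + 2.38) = -1.6492*x^3 - 0.3855*x^2 - 1.311*x - 3.3082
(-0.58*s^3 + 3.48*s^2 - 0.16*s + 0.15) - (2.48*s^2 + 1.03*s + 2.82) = -0.58*s^3 + 1.0*s^2 - 1.19*s - 2.67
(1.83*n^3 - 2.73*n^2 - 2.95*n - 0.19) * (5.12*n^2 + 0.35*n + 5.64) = 9.3696*n^5 - 13.3371*n^4 - 5.7383*n^3 - 17.4025*n^2 - 16.7045*n - 1.0716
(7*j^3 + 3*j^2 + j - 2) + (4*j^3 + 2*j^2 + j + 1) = 11*j^3 + 5*j^2 + 2*j - 1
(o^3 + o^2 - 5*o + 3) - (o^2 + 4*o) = o^3 - 9*o + 3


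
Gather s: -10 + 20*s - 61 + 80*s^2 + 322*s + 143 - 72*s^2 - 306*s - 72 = 8*s^2 + 36*s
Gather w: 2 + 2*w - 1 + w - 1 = 3*w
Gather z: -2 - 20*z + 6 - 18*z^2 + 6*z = -18*z^2 - 14*z + 4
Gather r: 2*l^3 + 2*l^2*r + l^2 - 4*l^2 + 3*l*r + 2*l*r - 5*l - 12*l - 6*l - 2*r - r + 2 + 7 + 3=2*l^3 - 3*l^2 - 23*l + r*(2*l^2 + 5*l - 3) + 12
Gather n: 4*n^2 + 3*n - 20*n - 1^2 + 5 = 4*n^2 - 17*n + 4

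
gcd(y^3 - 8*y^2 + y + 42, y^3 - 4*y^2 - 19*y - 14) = y^2 - 5*y - 14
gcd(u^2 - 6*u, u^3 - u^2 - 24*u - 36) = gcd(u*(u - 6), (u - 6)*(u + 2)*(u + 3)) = u - 6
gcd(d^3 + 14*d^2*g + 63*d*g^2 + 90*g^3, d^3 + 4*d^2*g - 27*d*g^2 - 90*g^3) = d^2 + 9*d*g + 18*g^2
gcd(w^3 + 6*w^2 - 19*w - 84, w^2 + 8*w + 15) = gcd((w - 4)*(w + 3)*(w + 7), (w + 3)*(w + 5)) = w + 3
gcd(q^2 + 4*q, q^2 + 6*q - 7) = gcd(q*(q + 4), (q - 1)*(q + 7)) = 1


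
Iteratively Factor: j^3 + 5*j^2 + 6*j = (j + 2)*(j^2 + 3*j) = (j + 2)*(j + 3)*(j)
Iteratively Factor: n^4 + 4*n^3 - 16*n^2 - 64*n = (n + 4)*(n^3 - 16*n) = (n - 4)*(n + 4)*(n^2 + 4*n) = (n - 4)*(n + 4)^2*(n)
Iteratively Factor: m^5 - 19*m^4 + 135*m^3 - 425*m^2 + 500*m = (m - 4)*(m^4 - 15*m^3 + 75*m^2 - 125*m) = (m - 5)*(m - 4)*(m^3 - 10*m^2 + 25*m) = m*(m - 5)*(m - 4)*(m^2 - 10*m + 25) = m*(m - 5)^2*(m - 4)*(m - 5)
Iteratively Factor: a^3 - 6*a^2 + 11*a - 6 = (a - 3)*(a^2 - 3*a + 2) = (a - 3)*(a - 2)*(a - 1)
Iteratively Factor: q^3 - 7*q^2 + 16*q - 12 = (q - 2)*(q^2 - 5*q + 6) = (q - 2)^2*(q - 3)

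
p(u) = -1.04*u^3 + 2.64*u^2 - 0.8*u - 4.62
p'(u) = -3.12*u^2 + 5.28*u - 0.8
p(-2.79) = 40.75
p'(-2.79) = -39.82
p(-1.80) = 11.44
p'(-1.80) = -20.41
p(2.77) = -8.68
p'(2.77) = -10.11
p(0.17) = -4.68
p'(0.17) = 0.01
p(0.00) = -4.62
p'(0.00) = -0.80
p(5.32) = -90.75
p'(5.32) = -61.01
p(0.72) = -4.22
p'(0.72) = 1.38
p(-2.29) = 23.55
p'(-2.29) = -29.25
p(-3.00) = 49.62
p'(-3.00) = -44.72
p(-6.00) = 319.86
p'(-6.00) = -144.80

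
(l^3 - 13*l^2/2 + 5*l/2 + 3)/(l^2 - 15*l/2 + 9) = (2*l^2 - l - 1)/(2*l - 3)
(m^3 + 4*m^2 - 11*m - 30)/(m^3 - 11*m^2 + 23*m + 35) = (m^3 + 4*m^2 - 11*m - 30)/(m^3 - 11*m^2 + 23*m + 35)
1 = 1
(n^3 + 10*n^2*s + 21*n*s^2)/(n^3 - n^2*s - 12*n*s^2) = (-n - 7*s)/(-n + 4*s)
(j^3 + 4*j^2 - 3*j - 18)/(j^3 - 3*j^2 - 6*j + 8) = (j^3 + 4*j^2 - 3*j - 18)/(j^3 - 3*j^2 - 6*j + 8)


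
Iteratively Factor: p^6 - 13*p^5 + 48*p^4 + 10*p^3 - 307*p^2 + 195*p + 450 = (p + 1)*(p^5 - 14*p^4 + 62*p^3 - 52*p^2 - 255*p + 450) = (p + 1)*(p + 2)*(p^4 - 16*p^3 + 94*p^2 - 240*p + 225) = (p - 5)*(p + 1)*(p + 2)*(p^3 - 11*p^2 + 39*p - 45) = (p - 5)*(p - 3)*(p + 1)*(p + 2)*(p^2 - 8*p + 15) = (p - 5)*(p - 3)^2*(p + 1)*(p + 2)*(p - 5)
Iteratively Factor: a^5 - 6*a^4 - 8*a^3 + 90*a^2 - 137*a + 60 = (a - 1)*(a^4 - 5*a^3 - 13*a^2 + 77*a - 60) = (a - 1)^2*(a^3 - 4*a^2 - 17*a + 60) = (a - 3)*(a - 1)^2*(a^2 - a - 20) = (a - 3)*(a - 1)^2*(a + 4)*(a - 5)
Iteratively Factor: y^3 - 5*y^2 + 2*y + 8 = (y - 2)*(y^2 - 3*y - 4) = (y - 4)*(y - 2)*(y + 1)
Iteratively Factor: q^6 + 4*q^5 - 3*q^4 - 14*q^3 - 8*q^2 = (q)*(q^5 + 4*q^4 - 3*q^3 - 14*q^2 - 8*q) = q*(q + 1)*(q^4 + 3*q^3 - 6*q^2 - 8*q) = q^2*(q + 1)*(q^3 + 3*q^2 - 6*q - 8) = q^2*(q - 2)*(q + 1)*(q^2 + 5*q + 4) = q^2*(q - 2)*(q + 1)^2*(q + 4)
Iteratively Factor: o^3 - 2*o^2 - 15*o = (o + 3)*(o^2 - 5*o) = o*(o + 3)*(o - 5)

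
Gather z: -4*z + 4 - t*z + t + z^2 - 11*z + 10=t + z^2 + z*(-t - 15) + 14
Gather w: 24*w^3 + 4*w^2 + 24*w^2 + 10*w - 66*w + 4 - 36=24*w^3 + 28*w^2 - 56*w - 32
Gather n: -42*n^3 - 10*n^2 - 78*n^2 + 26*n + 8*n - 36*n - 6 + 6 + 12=-42*n^3 - 88*n^2 - 2*n + 12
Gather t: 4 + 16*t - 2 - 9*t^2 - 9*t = -9*t^2 + 7*t + 2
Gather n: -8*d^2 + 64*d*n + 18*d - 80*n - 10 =-8*d^2 + 18*d + n*(64*d - 80) - 10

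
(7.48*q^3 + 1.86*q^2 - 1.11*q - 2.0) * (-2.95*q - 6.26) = -22.066*q^4 - 52.3118*q^3 - 8.3691*q^2 + 12.8486*q + 12.52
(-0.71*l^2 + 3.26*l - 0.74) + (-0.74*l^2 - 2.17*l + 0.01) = -1.45*l^2 + 1.09*l - 0.73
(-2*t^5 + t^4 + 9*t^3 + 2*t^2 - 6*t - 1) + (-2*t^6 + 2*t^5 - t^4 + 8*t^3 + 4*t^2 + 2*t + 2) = -2*t^6 + 17*t^3 + 6*t^2 - 4*t + 1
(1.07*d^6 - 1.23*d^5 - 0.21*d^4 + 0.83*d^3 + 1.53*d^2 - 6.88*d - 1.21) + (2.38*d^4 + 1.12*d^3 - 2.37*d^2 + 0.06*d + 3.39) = 1.07*d^6 - 1.23*d^5 + 2.17*d^4 + 1.95*d^3 - 0.84*d^2 - 6.82*d + 2.18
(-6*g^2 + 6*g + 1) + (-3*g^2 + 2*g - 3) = -9*g^2 + 8*g - 2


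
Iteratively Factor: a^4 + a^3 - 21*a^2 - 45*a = (a + 3)*(a^3 - 2*a^2 - 15*a) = (a - 5)*(a + 3)*(a^2 + 3*a) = (a - 5)*(a + 3)^2*(a)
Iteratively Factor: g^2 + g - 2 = (g - 1)*(g + 2)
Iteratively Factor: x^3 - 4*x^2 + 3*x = (x)*(x^2 - 4*x + 3) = x*(x - 3)*(x - 1)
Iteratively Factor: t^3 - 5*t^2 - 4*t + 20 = (t - 5)*(t^2 - 4) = (t - 5)*(t + 2)*(t - 2)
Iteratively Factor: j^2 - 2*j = (j - 2)*(j)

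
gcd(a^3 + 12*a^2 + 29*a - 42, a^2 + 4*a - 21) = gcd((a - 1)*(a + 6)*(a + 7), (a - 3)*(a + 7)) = a + 7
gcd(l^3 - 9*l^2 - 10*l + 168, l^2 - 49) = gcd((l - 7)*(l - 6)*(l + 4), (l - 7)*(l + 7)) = l - 7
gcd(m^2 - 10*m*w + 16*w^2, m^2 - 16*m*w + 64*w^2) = -m + 8*w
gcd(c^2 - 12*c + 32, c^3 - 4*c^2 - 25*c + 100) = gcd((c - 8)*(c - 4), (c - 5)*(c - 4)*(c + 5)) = c - 4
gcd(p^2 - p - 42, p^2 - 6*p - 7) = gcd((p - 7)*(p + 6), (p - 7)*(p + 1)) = p - 7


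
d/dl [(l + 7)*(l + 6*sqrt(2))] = 2*l + 7 + 6*sqrt(2)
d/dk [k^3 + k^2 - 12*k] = 3*k^2 + 2*k - 12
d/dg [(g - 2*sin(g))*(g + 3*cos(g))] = -(g - 2*sin(g))*(3*sin(g) - 1) - (g + 3*cos(g))*(2*cos(g) - 1)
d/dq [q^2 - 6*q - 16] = 2*q - 6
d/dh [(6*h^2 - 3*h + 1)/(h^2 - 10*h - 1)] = (-57*h^2 - 14*h + 13)/(h^4 - 20*h^3 + 98*h^2 + 20*h + 1)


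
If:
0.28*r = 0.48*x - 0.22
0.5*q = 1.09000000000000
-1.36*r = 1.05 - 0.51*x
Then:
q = 2.18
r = -0.77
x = 0.01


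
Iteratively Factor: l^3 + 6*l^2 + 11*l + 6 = (l + 2)*(l^2 + 4*l + 3) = (l + 2)*(l + 3)*(l + 1)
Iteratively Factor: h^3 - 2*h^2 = (h)*(h^2 - 2*h) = h*(h - 2)*(h)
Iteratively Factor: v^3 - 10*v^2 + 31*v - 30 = (v - 5)*(v^2 - 5*v + 6) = (v - 5)*(v - 3)*(v - 2)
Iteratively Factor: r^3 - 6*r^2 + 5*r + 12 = (r - 4)*(r^2 - 2*r - 3) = (r - 4)*(r + 1)*(r - 3)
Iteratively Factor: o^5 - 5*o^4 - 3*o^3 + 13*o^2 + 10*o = (o - 5)*(o^4 - 3*o^2 - 2*o) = (o - 5)*(o + 1)*(o^3 - o^2 - 2*o) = (o - 5)*(o + 1)^2*(o^2 - 2*o) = (o - 5)*(o - 2)*(o + 1)^2*(o)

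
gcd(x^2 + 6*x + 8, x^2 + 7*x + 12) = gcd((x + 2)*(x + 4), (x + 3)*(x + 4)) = x + 4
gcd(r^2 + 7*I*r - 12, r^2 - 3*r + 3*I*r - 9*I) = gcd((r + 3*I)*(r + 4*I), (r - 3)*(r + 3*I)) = r + 3*I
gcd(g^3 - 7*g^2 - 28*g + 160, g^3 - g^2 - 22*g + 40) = g^2 + g - 20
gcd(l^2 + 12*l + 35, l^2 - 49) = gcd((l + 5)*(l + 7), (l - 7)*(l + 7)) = l + 7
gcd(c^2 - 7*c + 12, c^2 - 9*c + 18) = c - 3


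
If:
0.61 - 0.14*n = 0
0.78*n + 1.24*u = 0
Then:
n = 4.36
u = -2.74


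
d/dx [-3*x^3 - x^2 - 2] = x*(-9*x - 2)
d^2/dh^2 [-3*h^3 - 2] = -18*h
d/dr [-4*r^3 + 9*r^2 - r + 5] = -12*r^2 + 18*r - 1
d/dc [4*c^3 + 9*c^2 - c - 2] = 12*c^2 + 18*c - 1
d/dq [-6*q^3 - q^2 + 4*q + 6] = -18*q^2 - 2*q + 4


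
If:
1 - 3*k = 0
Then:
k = 1/3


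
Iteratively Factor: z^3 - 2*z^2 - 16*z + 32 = (z - 4)*(z^2 + 2*z - 8) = (z - 4)*(z - 2)*(z + 4)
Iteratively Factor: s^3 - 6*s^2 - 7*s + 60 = (s - 5)*(s^2 - s - 12) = (s - 5)*(s - 4)*(s + 3)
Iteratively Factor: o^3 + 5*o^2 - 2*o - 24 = (o + 4)*(o^2 + o - 6) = (o - 2)*(o + 4)*(o + 3)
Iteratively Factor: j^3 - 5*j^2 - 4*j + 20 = (j - 2)*(j^2 - 3*j - 10) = (j - 2)*(j + 2)*(j - 5)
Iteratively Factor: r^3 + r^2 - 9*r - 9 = (r + 1)*(r^2 - 9) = (r - 3)*(r + 1)*(r + 3)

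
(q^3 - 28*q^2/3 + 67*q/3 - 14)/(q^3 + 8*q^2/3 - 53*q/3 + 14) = (q - 6)/(q + 6)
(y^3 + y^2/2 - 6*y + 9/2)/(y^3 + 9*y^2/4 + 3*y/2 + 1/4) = 2*(2*y^3 + y^2 - 12*y + 9)/(4*y^3 + 9*y^2 + 6*y + 1)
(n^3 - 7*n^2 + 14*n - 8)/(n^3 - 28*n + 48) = (n - 1)/(n + 6)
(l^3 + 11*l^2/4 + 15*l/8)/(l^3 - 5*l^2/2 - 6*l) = (l + 5/4)/(l - 4)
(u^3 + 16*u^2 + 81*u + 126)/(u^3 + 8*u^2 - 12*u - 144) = (u^2 + 10*u + 21)/(u^2 + 2*u - 24)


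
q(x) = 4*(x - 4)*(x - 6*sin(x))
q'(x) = 4*x + 4*(1 - 6*cos(x))*(x - 4) - 24*sin(x)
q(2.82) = -4.36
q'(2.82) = -27.89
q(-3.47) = 161.51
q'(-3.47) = -221.20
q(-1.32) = -95.60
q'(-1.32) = 28.38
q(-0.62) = -52.97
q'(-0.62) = 83.23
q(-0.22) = -18.39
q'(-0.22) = 86.32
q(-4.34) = 331.22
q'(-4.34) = -145.90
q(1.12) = 49.31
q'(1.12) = 1.47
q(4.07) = 2.48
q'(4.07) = 36.78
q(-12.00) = 974.04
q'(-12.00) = 199.16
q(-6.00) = 307.06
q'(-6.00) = 159.73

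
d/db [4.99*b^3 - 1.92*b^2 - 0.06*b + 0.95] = 14.97*b^2 - 3.84*b - 0.06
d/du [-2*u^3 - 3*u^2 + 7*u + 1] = -6*u^2 - 6*u + 7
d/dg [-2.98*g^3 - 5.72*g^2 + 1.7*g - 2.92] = -8.94*g^2 - 11.44*g + 1.7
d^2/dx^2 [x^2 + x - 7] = 2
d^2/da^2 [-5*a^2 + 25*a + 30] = -10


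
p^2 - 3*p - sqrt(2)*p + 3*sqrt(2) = (p - 3)*(p - sqrt(2))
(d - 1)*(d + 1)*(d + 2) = d^3 + 2*d^2 - d - 2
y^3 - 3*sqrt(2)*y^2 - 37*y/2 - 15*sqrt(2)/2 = (y - 5*sqrt(2))*(y + sqrt(2)/2)*(y + 3*sqrt(2)/2)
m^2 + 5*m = m*(m + 5)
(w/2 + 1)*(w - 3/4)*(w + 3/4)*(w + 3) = w^4/2 + 5*w^3/2 + 87*w^2/32 - 45*w/32 - 27/16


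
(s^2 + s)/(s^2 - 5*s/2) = 2*(s + 1)/(2*s - 5)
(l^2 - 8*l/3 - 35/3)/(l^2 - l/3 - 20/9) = 3*(-3*l^2 + 8*l + 35)/(-9*l^2 + 3*l + 20)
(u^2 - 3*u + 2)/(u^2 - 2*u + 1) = (u - 2)/(u - 1)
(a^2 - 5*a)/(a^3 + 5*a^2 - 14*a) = (a - 5)/(a^2 + 5*a - 14)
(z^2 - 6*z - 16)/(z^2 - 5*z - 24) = (z + 2)/(z + 3)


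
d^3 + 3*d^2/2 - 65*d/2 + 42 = (d - 4)*(d - 3/2)*(d + 7)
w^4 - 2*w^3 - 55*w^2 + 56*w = w*(w - 8)*(w - 1)*(w + 7)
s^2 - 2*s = s*(s - 2)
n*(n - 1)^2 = n^3 - 2*n^2 + n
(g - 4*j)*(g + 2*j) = g^2 - 2*g*j - 8*j^2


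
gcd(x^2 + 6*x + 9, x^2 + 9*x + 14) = 1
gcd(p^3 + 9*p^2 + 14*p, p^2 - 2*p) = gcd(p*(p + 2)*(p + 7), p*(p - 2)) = p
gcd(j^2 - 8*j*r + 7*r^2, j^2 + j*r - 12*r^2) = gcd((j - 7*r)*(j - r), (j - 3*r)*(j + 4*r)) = 1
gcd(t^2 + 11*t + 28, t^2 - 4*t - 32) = t + 4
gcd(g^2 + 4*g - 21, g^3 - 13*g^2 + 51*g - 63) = g - 3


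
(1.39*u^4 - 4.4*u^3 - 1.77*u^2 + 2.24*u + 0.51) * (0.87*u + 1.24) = 1.2093*u^5 - 2.1044*u^4 - 6.9959*u^3 - 0.246*u^2 + 3.2213*u + 0.6324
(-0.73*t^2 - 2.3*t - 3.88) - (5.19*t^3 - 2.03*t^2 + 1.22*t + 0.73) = -5.19*t^3 + 1.3*t^2 - 3.52*t - 4.61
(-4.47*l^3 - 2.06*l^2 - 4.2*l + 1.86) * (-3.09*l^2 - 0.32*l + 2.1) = 13.8123*l^5 + 7.7958*l^4 + 4.2502*l^3 - 8.7294*l^2 - 9.4152*l + 3.906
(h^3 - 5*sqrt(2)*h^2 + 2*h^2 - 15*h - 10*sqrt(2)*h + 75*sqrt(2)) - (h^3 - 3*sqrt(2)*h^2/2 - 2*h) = -7*sqrt(2)*h^2/2 + 2*h^2 - 10*sqrt(2)*h - 13*h + 75*sqrt(2)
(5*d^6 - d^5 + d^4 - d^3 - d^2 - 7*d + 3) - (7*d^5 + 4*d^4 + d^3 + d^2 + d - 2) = 5*d^6 - 8*d^5 - 3*d^4 - 2*d^3 - 2*d^2 - 8*d + 5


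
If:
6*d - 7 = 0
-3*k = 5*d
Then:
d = 7/6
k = -35/18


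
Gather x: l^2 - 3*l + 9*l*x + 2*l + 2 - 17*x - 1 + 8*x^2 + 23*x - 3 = l^2 - l + 8*x^2 + x*(9*l + 6) - 2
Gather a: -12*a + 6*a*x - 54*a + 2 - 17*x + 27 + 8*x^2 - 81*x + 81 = a*(6*x - 66) + 8*x^2 - 98*x + 110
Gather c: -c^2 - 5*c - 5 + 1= -c^2 - 5*c - 4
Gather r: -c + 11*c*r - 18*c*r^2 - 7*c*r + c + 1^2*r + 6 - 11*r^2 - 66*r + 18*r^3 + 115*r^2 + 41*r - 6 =18*r^3 + r^2*(104 - 18*c) + r*(4*c - 24)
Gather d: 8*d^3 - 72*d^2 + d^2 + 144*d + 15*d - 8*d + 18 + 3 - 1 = 8*d^3 - 71*d^2 + 151*d + 20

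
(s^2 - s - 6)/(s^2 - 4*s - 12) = (s - 3)/(s - 6)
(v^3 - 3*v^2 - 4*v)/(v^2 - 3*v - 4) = v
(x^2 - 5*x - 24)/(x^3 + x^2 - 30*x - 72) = (x - 8)/(x^2 - 2*x - 24)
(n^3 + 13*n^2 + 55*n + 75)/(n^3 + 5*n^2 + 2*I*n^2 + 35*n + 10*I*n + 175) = (n^2 + 8*n + 15)/(n^2 + 2*I*n + 35)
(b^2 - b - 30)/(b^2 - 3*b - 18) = (b + 5)/(b + 3)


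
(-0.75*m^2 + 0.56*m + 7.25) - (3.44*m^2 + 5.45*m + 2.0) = -4.19*m^2 - 4.89*m + 5.25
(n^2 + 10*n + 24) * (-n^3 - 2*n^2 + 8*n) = -n^5 - 12*n^4 - 36*n^3 + 32*n^2 + 192*n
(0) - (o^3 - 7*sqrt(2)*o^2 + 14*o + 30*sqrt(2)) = -o^3 + 7*sqrt(2)*o^2 - 14*o - 30*sqrt(2)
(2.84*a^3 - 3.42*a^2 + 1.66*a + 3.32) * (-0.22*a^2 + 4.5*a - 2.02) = -0.6248*a^5 + 13.5324*a^4 - 21.492*a^3 + 13.648*a^2 + 11.5868*a - 6.7064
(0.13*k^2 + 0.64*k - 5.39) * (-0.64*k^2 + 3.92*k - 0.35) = -0.0832*k^4 + 0.1*k^3 + 5.9129*k^2 - 21.3528*k + 1.8865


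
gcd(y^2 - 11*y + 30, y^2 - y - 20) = y - 5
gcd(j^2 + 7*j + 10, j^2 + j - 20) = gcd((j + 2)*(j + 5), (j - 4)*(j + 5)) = j + 5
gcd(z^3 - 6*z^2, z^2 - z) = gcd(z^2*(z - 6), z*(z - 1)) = z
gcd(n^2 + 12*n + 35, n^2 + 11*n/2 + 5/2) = n + 5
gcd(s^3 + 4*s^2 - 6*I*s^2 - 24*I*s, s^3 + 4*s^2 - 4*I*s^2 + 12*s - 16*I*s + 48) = s^2 + s*(4 - 6*I) - 24*I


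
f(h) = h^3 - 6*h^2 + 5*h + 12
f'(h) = 3*h^2 - 12*h + 5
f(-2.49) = -53.09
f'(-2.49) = 53.48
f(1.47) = 9.56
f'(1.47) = -6.16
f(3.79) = -0.79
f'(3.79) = 2.61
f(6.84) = 85.50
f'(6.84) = 63.28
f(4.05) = 0.27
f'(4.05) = 5.61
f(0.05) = 12.24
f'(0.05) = 4.41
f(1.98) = 6.14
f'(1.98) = -7.00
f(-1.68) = -18.08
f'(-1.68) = 33.63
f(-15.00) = -4788.00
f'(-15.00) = 860.00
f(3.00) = 0.00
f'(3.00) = -4.00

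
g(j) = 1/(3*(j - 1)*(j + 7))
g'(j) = -1/(3*(j - 1)*(j + 7)^2) - 1/(3*(j - 1)^2*(j + 7))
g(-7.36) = 0.11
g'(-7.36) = 0.32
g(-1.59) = -0.02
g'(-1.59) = -0.00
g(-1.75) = -0.02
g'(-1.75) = -0.00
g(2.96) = 0.02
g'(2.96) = -0.01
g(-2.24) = -0.02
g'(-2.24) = -0.00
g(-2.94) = -0.02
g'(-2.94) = -0.00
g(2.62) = 0.02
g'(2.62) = -0.02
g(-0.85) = -0.03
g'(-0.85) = -0.01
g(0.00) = -0.05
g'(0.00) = -0.04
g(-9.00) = 0.02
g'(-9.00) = 0.01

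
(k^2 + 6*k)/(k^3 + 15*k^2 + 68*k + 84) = k/(k^2 + 9*k + 14)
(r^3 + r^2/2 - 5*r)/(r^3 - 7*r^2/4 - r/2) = 2*(2*r + 5)/(4*r + 1)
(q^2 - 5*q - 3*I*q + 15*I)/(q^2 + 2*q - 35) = (q - 3*I)/(q + 7)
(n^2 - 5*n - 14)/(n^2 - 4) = (n - 7)/(n - 2)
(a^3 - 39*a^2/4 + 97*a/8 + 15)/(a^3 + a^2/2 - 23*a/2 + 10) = (a^2 - 29*a/4 - 6)/(a^2 + 3*a - 4)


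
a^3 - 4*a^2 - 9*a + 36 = (a - 4)*(a - 3)*(a + 3)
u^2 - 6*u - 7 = (u - 7)*(u + 1)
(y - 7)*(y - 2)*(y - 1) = y^3 - 10*y^2 + 23*y - 14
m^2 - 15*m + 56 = (m - 8)*(m - 7)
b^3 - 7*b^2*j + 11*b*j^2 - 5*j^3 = (b - 5*j)*(b - j)^2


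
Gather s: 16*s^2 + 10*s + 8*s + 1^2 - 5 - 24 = 16*s^2 + 18*s - 28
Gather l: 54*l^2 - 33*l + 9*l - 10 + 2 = 54*l^2 - 24*l - 8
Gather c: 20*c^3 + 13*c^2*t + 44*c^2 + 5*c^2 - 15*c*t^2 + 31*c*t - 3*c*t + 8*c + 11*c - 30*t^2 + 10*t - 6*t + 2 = 20*c^3 + c^2*(13*t + 49) + c*(-15*t^2 + 28*t + 19) - 30*t^2 + 4*t + 2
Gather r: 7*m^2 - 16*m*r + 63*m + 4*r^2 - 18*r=7*m^2 + 63*m + 4*r^2 + r*(-16*m - 18)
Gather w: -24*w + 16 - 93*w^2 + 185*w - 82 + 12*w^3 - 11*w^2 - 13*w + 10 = 12*w^3 - 104*w^2 + 148*w - 56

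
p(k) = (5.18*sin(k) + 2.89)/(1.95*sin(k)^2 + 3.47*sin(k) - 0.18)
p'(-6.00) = -16.13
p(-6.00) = 4.61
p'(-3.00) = 23.81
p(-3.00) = -3.42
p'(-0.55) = -3.13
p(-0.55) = -0.12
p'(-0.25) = -10.08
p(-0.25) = -1.75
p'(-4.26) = 0.63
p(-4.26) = 1.67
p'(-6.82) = -3.23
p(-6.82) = -0.17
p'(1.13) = -0.61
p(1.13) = 1.66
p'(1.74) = 0.20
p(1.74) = 1.56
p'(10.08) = 2.52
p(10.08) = 0.17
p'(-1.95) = 1.15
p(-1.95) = 1.12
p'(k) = (-3.9*sin(k)*cos(k) - 3.47*cos(k))*(5.18*sin(k) + 2.89)/(1.95*sin(k)^2 + 3.47*sin(k) - 0.18)^2 + 5.18*cos(k)/(1.95*sin(k)^2 + 3.47*sin(k) - 0.18) = (-11.271*sin(k) + 5.0505*cos(2*k) - 16.0112)*cos(k)/(1.95*sin(k)^2 + 3.47*sin(k) - 0.18)^2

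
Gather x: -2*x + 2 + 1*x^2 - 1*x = x^2 - 3*x + 2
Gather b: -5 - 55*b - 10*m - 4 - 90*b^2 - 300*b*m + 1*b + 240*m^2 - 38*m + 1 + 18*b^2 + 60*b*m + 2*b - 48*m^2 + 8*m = -72*b^2 + b*(-240*m - 52) + 192*m^2 - 40*m - 8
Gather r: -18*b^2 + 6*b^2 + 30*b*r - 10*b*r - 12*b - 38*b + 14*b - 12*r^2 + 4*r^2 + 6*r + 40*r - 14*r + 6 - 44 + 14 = -12*b^2 - 36*b - 8*r^2 + r*(20*b + 32) - 24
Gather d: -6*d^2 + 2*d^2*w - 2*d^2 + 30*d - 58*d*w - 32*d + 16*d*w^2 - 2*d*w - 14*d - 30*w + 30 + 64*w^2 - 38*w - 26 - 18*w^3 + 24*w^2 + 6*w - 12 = d^2*(2*w - 8) + d*(16*w^2 - 60*w - 16) - 18*w^3 + 88*w^2 - 62*w - 8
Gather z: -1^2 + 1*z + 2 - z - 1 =0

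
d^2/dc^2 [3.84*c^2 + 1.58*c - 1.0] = 7.68000000000000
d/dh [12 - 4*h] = -4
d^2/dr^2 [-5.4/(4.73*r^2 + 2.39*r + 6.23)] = (241.62732*r^2 + 122.09076*r - 5.4*(9.46*r + 2.39)*(18.92*r + 4.78) + 318.25332)/(4.73*r^2 + 2.39*r + 6.23)^3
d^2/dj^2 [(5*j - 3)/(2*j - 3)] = 36/(2*j - 3)^3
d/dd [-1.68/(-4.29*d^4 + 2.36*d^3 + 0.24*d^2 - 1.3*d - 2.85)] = (-28.8288*d^3 + 11.8944*d^2 + 0.8064*d - 2.184)/(4.29*d^4 - 2.36*d^3 - 0.24*d^2 + 1.3*d + 2.85)^2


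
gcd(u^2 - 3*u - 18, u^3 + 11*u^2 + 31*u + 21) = u + 3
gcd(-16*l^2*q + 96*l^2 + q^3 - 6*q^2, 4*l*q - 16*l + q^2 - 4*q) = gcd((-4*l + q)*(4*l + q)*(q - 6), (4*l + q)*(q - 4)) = 4*l + q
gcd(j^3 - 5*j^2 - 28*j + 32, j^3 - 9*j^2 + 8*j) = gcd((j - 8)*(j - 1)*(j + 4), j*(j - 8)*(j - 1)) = j^2 - 9*j + 8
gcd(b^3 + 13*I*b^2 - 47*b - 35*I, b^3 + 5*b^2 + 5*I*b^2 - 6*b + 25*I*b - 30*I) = b + 5*I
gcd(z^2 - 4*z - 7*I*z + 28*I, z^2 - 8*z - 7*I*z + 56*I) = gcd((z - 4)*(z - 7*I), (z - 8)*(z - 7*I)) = z - 7*I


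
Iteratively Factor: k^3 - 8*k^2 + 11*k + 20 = (k - 4)*(k^2 - 4*k - 5) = (k - 4)*(k + 1)*(k - 5)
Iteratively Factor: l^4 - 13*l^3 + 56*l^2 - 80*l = (l - 4)*(l^3 - 9*l^2 + 20*l) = (l - 5)*(l - 4)*(l^2 - 4*l) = l*(l - 5)*(l - 4)*(l - 4)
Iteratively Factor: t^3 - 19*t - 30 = (t + 3)*(t^2 - 3*t - 10) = (t + 2)*(t + 3)*(t - 5)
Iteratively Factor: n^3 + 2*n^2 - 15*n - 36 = (n - 4)*(n^2 + 6*n + 9) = (n - 4)*(n + 3)*(n + 3)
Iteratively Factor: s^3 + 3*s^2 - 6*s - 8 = (s + 4)*(s^2 - s - 2) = (s + 1)*(s + 4)*(s - 2)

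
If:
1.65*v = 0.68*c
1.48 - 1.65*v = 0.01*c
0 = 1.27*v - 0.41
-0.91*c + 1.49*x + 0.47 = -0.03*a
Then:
No Solution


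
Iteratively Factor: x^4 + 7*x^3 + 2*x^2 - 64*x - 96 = (x + 4)*(x^3 + 3*x^2 - 10*x - 24) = (x + 4)^2*(x^2 - x - 6) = (x - 3)*(x + 4)^2*(x + 2)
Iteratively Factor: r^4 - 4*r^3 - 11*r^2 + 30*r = (r + 3)*(r^3 - 7*r^2 + 10*r) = r*(r + 3)*(r^2 - 7*r + 10) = r*(r - 5)*(r + 3)*(r - 2)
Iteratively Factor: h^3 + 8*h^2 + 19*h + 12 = (h + 4)*(h^2 + 4*h + 3) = (h + 3)*(h + 4)*(h + 1)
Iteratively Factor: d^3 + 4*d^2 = (d + 4)*(d^2) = d*(d + 4)*(d)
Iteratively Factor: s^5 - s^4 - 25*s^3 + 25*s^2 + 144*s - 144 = (s + 4)*(s^4 - 5*s^3 - 5*s^2 + 45*s - 36) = (s - 4)*(s + 4)*(s^3 - s^2 - 9*s + 9) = (s - 4)*(s - 3)*(s + 4)*(s^2 + 2*s - 3) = (s - 4)*(s - 3)*(s + 3)*(s + 4)*(s - 1)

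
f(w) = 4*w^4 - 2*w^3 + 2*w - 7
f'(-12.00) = -28510.00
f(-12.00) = 86369.00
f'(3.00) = 380.00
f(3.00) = 269.00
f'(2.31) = 167.21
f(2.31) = 86.86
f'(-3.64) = -849.15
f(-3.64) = 784.38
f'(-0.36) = 0.48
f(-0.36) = -7.56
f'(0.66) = 3.99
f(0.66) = -5.50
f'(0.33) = 1.92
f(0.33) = -6.36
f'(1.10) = 16.04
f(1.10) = -1.61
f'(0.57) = 3.01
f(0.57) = -5.81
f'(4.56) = 1394.34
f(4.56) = 1541.98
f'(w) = 16*w^3 - 6*w^2 + 2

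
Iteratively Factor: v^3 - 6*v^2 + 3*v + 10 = (v + 1)*(v^2 - 7*v + 10) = (v - 5)*(v + 1)*(v - 2)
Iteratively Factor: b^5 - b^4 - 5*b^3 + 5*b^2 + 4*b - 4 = (b - 2)*(b^4 + b^3 - 3*b^2 - b + 2) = (b - 2)*(b + 1)*(b^3 - 3*b + 2) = (b - 2)*(b + 1)*(b + 2)*(b^2 - 2*b + 1) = (b - 2)*(b - 1)*(b + 1)*(b + 2)*(b - 1)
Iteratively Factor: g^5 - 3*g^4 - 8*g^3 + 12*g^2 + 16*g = (g + 2)*(g^4 - 5*g^3 + 2*g^2 + 8*g) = (g + 1)*(g + 2)*(g^3 - 6*g^2 + 8*g) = (g - 2)*(g + 1)*(g + 2)*(g^2 - 4*g) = (g - 4)*(g - 2)*(g + 1)*(g + 2)*(g)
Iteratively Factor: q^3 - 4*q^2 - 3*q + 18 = (q + 2)*(q^2 - 6*q + 9) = (q - 3)*(q + 2)*(q - 3)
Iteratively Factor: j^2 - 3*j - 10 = (j - 5)*(j + 2)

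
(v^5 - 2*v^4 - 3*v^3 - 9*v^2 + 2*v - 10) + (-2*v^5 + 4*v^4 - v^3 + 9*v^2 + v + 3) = -v^5 + 2*v^4 - 4*v^3 + 3*v - 7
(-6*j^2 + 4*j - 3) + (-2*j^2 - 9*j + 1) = -8*j^2 - 5*j - 2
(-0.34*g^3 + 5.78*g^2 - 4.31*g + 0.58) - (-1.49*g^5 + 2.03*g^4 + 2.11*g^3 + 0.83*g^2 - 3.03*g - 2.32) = 1.49*g^5 - 2.03*g^4 - 2.45*g^3 + 4.95*g^2 - 1.28*g + 2.9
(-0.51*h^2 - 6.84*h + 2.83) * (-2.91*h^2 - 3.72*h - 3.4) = 1.4841*h^4 + 21.8016*h^3 + 18.9435*h^2 + 12.7284*h - 9.622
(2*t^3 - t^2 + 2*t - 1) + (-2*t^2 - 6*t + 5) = 2*t^3 - 3*t^2 - 4*t + 4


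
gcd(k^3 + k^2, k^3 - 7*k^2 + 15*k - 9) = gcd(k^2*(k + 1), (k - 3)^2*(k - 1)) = 1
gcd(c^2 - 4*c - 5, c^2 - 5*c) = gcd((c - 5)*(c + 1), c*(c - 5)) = c - 5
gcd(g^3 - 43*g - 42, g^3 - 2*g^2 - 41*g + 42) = g^2 - g - 42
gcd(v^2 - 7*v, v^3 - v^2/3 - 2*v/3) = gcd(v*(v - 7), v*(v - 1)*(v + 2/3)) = v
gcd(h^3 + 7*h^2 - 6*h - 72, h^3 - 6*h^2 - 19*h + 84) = h^2 + h - 12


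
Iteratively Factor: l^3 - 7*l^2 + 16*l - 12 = (l - 3)*(l^2 - 4*l + 4) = (l - 3)*(l - 2)*(l - 2)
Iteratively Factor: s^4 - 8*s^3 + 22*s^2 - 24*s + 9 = (s - 3)*(s^3 - 5*s^2 + 7*s - 3) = (s - 3)*(s - 1)*(s^2 - 4*s + 3) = (s - 3)^2*(s - 1)*(s - 1)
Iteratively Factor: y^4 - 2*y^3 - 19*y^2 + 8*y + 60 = (y + 3)*(y^3 - 5*y^2 - 4*y + 20) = (y - 5)*(y + 3)*(y^2 - 4) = (y - 5)*(y + 2)*(y + 3)*(y - 2)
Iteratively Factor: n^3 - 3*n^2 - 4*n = (n)*(n^2 - 3*n - 4) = n*(n - 4)*(n + 1)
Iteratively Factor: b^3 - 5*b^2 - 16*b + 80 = (b - 5)*(b^2 - 16) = (b - 5)*(b - 4)*(b + 4)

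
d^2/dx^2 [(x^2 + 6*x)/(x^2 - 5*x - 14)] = 2*(11*x^3 + 42*x^2 + 252*x - 224)/(x^6 - 15*x^5 + 33*x^4 + 295*x^3 - 462*x^2 - 2940*x - 2744)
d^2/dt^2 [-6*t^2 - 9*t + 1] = -12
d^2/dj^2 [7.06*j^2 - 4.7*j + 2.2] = 14.1200000000000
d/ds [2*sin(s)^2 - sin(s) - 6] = (4*sin(s) - 1)*cos(s)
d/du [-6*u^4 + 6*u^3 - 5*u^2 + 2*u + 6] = -24*u^3 + 18*u^2 - 10*u + 2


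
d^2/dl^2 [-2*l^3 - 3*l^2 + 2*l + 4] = -12*l - 6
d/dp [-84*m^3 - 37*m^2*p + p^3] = -37*m^2 + 3*p^2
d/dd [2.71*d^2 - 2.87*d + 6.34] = 5.42*d - 2.87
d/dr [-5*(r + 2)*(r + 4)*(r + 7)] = -15*r^2 - 130*r - 250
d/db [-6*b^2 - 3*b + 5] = -12*b - 3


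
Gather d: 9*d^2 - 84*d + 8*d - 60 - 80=9*d^2 - 76*d - 140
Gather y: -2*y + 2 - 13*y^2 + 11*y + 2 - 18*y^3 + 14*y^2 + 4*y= -18*y^3 + y^2 + 13*y + 4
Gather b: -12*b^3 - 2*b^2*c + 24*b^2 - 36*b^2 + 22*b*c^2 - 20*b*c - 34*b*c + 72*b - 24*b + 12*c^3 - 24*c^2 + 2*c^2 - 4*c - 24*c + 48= -12*b^3 + b^2*(-2*c - 12) + b*(22*c^2 - 54*c + 48) + 12*c^3 - 22*c^2 - 28*c + 48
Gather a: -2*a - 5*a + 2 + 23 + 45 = 70 - 7*a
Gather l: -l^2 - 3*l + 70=-l^2 - 3*l + 70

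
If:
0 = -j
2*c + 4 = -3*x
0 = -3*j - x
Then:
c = -2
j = 0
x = 0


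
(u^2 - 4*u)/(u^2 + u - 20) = u/(u + 5)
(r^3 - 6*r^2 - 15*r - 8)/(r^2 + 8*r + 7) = (r^2 - 7*r - 8)/(r + 7)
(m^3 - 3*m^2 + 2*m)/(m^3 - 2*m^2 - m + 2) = m/(m + 1)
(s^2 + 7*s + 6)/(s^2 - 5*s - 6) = (s + 6)/(s - 6)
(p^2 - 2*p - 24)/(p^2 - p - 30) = (p + 4)/(p + 5)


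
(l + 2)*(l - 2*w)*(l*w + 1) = l^3*w - 2*l^2*w^2 + 2*l^2*w + l^2 - 4*l*w^2 - 2*l*w + 2*l - 4*w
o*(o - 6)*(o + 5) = o^3 - o^2 - 30*o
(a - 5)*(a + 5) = a^2 - 25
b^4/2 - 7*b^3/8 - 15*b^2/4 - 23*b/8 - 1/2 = (b/2 + 1/2)*(b - 4)*(b + 1/4)*(b + 1)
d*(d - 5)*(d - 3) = d^3 - 8*d^2 + 15*d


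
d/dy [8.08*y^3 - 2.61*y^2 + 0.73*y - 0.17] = 24.24*y^2 - 5.22*y + 0.73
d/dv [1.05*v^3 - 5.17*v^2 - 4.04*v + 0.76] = 3.15*v^2 - 10.34*v - 4.04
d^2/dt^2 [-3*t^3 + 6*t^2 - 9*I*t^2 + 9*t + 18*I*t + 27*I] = -18*t + 12 - 18*I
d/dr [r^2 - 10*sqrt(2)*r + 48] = 2*r - 10*sqrt(2)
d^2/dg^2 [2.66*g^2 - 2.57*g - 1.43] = 5.32000000000000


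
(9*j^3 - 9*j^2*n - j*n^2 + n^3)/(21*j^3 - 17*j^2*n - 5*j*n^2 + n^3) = (3*j - n)/(7*j - n)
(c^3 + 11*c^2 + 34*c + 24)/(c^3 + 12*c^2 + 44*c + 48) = (c + 1)/(c + 2)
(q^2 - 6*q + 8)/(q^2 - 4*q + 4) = (q - 4)/(q - 2)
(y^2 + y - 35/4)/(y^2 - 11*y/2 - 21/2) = (-4*y^2 - 4*y + 35)/(2*(-2*y^2 + 11*y + 21))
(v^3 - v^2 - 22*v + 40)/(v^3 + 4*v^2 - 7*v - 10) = (v - 4)/(v + 1)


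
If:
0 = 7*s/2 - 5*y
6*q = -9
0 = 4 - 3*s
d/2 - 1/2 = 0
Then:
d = 1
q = -3/2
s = 4/3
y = 14/15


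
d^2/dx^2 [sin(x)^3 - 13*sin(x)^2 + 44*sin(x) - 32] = -9*sin(x)^3 + 52*sin(x)^2 - 38*sin(x) - 26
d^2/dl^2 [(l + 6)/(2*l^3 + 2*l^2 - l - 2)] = 2*((l + 6)*(6*l^2 + 4*l - 1)^2 + (-6*l^2 - 4*l - 2*(l + 6)*(3*l + 1) + 1)*(2*l^3 + 2*l^2 - l - 2))/(2*l^3 + 2*l^2 - l - 2)^3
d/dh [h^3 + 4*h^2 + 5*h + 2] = 3*h^2 + 8*h + 5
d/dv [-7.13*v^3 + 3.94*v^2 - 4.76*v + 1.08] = -21.39*v^2 + 7.88*v - 4.76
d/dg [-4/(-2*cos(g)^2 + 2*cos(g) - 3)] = 8*(-sin(g) + sin(2*g))/(2*cos(g) - cos(2*g) - 4)^2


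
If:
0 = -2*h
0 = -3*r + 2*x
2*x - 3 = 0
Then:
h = 0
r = 1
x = 3/2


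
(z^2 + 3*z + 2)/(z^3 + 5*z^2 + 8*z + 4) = 1/(z + 2)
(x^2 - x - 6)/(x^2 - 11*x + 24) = (x + 2)/(x - 8)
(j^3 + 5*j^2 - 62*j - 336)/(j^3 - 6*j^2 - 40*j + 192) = (j + 7)/(j - 4)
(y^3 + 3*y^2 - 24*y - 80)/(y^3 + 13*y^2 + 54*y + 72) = (y^2 - y - 20)/(y^2 + 9*y + 18)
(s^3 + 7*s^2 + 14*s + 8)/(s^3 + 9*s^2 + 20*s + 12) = (s + 4)/(s + 6)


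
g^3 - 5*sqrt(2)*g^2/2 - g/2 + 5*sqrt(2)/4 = (g - 5*sqrt(2)/2)*(g - sqrt(2)/2)*(g + sqrt(2)/2)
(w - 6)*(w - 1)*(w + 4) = w^3 - 3*w^2 - 22*w + 24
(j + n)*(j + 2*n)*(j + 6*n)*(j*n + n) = j^4*n + 9*j^3*n^2 + j^3*n + 20*j^2*n^3 + 9*j^2*n^2 + 12*j*n^4 + 20*j*n^3 + 12*n^4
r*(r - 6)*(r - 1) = r^3 - 7*r^2 + 6*r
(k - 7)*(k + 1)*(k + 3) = k^3 - 3*k^2 - 25*k - 21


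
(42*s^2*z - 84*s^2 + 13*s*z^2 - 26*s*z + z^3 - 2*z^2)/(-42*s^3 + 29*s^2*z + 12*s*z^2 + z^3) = (z - 2)/(-s + z)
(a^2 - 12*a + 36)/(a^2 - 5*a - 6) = (a - 6)/(a + 1)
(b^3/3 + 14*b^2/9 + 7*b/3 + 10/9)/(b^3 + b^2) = (3*b^2 + 11*b + 10)/(9*b^2)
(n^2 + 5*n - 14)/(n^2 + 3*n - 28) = (n - 2)/(n - 4)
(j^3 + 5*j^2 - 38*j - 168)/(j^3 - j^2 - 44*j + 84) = (j + 4)/(j - 2)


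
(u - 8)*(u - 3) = u^2 - 11*u + 24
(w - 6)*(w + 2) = w^2 - 4*w - 12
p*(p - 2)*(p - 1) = p^3 - 3*p^2 + 2*p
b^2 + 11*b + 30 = (b + 5)*(b + 6)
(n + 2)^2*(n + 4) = n^3 + 8*n^2 + 20*n + 16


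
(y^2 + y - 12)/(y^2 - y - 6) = (y + 4)/(y + 2)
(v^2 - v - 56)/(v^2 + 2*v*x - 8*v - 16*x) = (v + 7)/(v + 2*x)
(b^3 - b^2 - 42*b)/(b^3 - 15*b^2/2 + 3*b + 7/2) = 2*b*(b + 6)/(2*b^2 - b - 1)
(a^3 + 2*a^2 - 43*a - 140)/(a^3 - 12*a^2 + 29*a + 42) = (a^2 + 9*a + 20)/(a^2 - 5*a - 6)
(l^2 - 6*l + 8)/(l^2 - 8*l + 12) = (l - 4)/(l - 6)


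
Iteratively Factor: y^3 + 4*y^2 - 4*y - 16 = (y + 4)*(y^2 - 4) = (y + 2)*(y + 4)*(y - 2)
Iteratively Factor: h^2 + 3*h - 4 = (h + 4)*(h - 1)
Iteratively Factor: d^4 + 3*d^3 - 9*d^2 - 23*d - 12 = (d + 1)*(d^3 + 2*d^2 - 11*d - 12) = (d + 1)*(d + 4)*(d^2 - 2*d - 3) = (d - 3)*(d + 1)*(d + 4)*(d + 1)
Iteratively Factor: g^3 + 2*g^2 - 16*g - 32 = (g + 4)*(g^2 - 2*g - 8) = (g + 2)*(g + 4)*(g - 4)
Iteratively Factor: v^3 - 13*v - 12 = (v + 3)*(v^2 - 3*v - 4) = (v - 4)*(v + 3)*(v + 1)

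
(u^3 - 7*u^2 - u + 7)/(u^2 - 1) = u - 7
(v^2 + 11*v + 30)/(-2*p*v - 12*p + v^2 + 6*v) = (-v - 5)/(2*p - v)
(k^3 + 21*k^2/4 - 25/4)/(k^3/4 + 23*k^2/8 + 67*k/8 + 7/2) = 2*(4*k^3 + 21*k^2 - 25)/(2*k^3 + 23*k^2 + 67*k + 28)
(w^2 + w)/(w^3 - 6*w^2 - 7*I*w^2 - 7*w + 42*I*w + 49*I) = w/(w^2 - 7*w*(1 + I) + 49*I)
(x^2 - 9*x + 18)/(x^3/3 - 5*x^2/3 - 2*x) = 3*(x - 3)/(x*(x + 1))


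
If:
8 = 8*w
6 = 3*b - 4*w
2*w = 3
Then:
No Solution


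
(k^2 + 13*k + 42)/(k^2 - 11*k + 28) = (k^2 + 13*k + 42)/(k^2 - 11*k + 28)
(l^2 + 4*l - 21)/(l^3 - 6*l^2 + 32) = (l^2 + 4*l - 21)/(l^3 - 6*l^2 + 32)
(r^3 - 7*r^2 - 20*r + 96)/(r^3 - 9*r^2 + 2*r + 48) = (r + 4)/(r + 2)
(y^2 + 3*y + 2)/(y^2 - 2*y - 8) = (y + 1)/(y - 4)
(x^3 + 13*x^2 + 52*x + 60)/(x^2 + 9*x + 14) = (x^2 + 11*x + 30)/(x + 7)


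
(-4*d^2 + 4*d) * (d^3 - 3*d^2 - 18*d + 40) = -4*d^5 + 16*d^4 + 60*d^3 - 232*d^2 + 160*d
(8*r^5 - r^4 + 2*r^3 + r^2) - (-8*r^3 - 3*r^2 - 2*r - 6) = 8*r^5 - r^4 + 10*r^3 + 4*r^2 + 2*r + 6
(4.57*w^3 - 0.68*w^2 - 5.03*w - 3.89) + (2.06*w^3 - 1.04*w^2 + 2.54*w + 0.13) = 6.63*w^3 - 1.72*w^2 - 2.49*w - 3.76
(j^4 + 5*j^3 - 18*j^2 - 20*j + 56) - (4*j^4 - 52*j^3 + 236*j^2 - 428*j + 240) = -3*j^4 + 57*j^3 - 254*j^2 + 408*j - 184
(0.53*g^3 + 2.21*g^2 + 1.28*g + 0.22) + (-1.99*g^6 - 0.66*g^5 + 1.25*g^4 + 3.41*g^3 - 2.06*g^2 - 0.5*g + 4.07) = -1.99*g^6 - 0.66*g^5 + 1.25*g^4 + 3.94*g^3 + 0.15*g^2 + 0.78*g + 4.29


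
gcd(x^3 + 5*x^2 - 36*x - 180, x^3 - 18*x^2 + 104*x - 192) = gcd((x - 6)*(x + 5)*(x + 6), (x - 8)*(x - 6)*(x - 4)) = x - 6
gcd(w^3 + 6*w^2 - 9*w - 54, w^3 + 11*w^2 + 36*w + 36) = w^2 + 9*w + 18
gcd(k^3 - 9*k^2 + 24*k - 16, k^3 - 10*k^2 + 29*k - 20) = k^2 - 5*k + 4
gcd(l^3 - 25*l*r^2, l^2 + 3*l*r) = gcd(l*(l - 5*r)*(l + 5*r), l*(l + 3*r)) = l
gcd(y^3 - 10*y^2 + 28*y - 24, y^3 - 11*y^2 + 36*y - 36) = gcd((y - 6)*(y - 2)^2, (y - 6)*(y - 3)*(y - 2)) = y^2 - 8*y + 12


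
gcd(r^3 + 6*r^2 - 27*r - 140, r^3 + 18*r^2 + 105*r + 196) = r^2 + 11*r + 28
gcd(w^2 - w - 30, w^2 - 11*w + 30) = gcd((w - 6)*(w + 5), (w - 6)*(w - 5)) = w - 6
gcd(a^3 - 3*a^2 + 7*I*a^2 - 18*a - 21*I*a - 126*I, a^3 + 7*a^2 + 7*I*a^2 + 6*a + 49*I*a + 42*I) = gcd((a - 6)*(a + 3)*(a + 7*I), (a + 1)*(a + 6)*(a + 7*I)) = a + 7*I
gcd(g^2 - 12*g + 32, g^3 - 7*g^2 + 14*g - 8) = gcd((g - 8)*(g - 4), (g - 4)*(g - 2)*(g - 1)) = g - 4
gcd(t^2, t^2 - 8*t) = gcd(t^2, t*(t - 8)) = t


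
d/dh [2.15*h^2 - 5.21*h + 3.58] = 4.3*h - 5.21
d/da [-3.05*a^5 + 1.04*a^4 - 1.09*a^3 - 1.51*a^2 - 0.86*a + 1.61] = -15.25*a^4 + 4.16*a^3 - 3.27*a^2 - 3.02*a - 0.86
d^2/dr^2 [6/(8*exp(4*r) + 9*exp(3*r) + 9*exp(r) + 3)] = 6*(2*(32*exp(3*r) + 27*exp(2*r) + 9)^2*exp(r) - (128*exp(3*r) + 81*exp(2*r) + 9)*(8*exp(4*r) + 9*exp(3*r) + 9*exp(r) + 3))*exp(r)/(8*exp(4*r) + 9*exp(3*r) + 9*exp(r) + 3)^3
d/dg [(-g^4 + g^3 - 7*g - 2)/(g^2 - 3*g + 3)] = (-2*g^5 + 10*g^4 - 18*g^3 + 16*g^2 + 4*g - 27)/(g^4 - 6*g^3 + 15*g^2 - 18*g + 9)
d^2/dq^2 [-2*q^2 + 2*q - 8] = -4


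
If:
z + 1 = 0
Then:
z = -1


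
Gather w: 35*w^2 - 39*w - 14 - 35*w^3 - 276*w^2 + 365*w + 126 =-35*w^3 - 241*w^2 + 326*w + 112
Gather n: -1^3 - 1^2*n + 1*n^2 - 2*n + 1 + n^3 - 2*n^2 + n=n^3 - n^2 - 2*n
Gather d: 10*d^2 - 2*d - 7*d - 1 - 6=10*d^2 - 9*d - 7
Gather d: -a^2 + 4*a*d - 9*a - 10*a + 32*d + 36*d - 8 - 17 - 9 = -a^2 - 19*a + d*(4*a + 68) - 34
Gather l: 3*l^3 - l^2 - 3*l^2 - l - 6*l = 3*l^3 - 4*l^2 - 7*l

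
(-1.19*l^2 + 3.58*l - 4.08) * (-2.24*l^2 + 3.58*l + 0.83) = 2.6656*l^4 - 12.2794*l^3 + 20.9679*l^2 - 11.635*l - 3.3864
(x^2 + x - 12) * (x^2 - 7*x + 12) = x^4 - 6*x^3 - 7*x^2 + 96*x - 144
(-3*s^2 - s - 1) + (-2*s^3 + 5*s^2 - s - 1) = -2*s^3 + 2*s^2 - 2*s - 2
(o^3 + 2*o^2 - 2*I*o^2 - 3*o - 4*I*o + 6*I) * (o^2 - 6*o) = o^5 - 4*o^4 - 2*I*o^4 - 15*o^3 + 8*I*o^3 + 18*o^2 + 30*I*o^2 - 36*I*o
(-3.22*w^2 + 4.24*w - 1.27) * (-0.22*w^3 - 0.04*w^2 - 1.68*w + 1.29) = 0.7084*w^5 - 0.804*w^4 + 5.5194*w^3 - 11.2262*w^2 + 7.6032*w - 1.6383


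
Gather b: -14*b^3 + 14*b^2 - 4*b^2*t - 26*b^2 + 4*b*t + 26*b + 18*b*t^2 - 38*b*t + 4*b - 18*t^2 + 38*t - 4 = -14*b^3 + b^2*(-4*t - 12) + b*(18*t^2 - 34*t + 30) - 18*t^2 + 38*t - 4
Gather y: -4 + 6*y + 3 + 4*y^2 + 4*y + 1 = 4*y^2 + 10*y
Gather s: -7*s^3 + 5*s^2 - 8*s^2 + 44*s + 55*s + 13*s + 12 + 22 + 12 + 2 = -7*s^3 - 3*s^2 + 112*s + 48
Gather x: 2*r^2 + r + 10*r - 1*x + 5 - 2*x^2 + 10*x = 2*r^2 + 11*r - 2*x^2 + 9*x + 5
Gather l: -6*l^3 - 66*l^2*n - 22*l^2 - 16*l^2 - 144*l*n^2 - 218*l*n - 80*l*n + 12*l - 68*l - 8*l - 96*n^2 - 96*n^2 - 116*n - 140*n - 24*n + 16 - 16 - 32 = -6*l^3 + l^2*(-66*n - 38) + l*(-144*n^2 - 298*n - 64) - 192*n^2 - 280*n - 32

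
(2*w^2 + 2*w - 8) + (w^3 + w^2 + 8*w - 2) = w^3 + 3*w^2 + 10*w - 10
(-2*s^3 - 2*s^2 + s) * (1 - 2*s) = 4*s^4 + 2*s^3 - 4*s^2 + s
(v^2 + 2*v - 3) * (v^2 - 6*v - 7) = v^4 - 4*v^3 - 22*v^2 + 4*v + 21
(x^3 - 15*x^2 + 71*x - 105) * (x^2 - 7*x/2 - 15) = x^5 - 37*x^4/2 + 217*x^3/2 - 257*x^2/2 - 1395*x/2 + 1575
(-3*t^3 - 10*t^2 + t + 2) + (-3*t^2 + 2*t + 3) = -3*t^3 - 13*t^2 + 3*t + 5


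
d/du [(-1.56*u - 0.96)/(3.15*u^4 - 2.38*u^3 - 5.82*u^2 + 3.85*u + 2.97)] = (14.742*u^4 + 4.6704*u^3 - 15.9336*u^2 - 11.1744*u - 0.937200000000001)/(9.9225*u^8 - 14.994*u^7 - 31.0016*u^6 + 51.9582*u^5 + 34.2574*u^4 - 58.9512*u^3 - 19.7483*u^2 + 22.869*u + 8.8209)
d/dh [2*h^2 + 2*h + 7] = 4*h + 2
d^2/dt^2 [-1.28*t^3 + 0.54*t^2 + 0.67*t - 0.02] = 1.08 - 7.68*t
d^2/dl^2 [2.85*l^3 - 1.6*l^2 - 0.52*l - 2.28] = 17.1*l - 3.2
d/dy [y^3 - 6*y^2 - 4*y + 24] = 3*y^2 - 12*y - 4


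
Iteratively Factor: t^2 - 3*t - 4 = (t - 4)*(t + 1)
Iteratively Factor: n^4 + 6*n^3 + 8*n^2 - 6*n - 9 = (n + 3)*(n^3 + 3*n^2 - n - 3) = (n - 1)*(n + 3)*(n^2 + 4*n + 3) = (n - 1)*(n + 1)*(n + 3)*(n + 3)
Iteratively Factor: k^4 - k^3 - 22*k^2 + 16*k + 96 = (k + 4)*(k^3 - 5*k^2 - 2*k + 24) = (k - 3)*(k + 4)*(k^2 - 2*k - 8) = (k - 4)*(k - 3)*(k + 4)*(k + 2)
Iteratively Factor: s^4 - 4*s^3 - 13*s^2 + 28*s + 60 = (s - 3)*(s^3 - s^2 - 16*s - 20) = (s - 3)*(s + 2)*(s^2 - 3*s - 10) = (s - 5)*(s - 3)*(s + 2)*(s + 2)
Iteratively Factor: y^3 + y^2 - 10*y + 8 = (y + 4)*(y^2 - 3*y + 2) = (y - 2)*(y + 4)*(y - 1)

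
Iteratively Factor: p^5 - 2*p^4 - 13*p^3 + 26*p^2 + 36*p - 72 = (p - 2)*(p^4 - 13*p^2 + 36) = (p - 2)*(p + 3)*(p^3 - 3*p^2 - 4*p + 12) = (p - 2)*(p + 2)*(p + 3)*(p^2 - 5*p + 6) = (p - 3)*(p - 2)*(p + 2)*(p + 3)*(p - 2)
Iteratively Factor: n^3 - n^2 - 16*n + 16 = (n - 4)*(n^2 + 3*n - 4) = (n - 4)*(n + 4)*(n - 1)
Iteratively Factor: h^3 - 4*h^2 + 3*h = (h - 3)*(h^2 - h) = h*(h - 3)*(h - 1)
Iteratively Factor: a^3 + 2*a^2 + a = (a + 1)*(a^2 + a) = a*(a + 1)*(a + 1)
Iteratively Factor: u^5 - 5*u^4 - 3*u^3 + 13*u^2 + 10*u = (u)*(u^4 - 5*u^3 - 3*u^2 + 13*u + 10) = u*(u - 2)*(u^3 - 3*u^2 - 9*u - 5) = u*(u - 2)*(u + 1)*(u^2 - 4*u - 5) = u*(u - 2)*(u + 1)^2*(u - 5)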